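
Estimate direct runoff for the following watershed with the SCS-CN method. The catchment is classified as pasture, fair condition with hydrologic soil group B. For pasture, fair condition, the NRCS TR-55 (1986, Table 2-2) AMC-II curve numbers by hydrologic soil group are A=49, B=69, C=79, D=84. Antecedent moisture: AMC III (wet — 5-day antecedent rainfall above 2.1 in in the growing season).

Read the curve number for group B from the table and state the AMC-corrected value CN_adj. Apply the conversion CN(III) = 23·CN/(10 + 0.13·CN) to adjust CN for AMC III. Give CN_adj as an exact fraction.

CN_adj = 158700/1897 ≈ 83.658

NRCS table: pasture, fair condition, soil group B → CN(II) = 69
CN(III) from CN(II)=69: (23·69)/(10 + 0.13·69) = 158700/1897 ≈ 83.658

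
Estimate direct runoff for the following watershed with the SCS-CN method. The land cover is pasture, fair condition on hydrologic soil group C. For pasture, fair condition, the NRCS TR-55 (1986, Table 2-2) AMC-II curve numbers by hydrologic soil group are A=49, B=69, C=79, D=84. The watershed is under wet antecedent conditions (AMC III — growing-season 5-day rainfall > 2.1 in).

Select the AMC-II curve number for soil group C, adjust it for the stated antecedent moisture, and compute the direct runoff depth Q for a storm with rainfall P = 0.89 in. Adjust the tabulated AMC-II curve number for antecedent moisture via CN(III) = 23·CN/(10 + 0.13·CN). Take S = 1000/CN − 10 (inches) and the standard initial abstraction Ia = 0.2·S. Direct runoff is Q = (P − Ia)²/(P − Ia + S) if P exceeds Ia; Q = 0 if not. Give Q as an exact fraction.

Q = 14331202369/59908852100 in ≈ 0.239 in

NRCS table: pasture, fair condition, soil group C → CN(II) = 79
CN(III) from CN(II)=79: (23·79)/(10 + 0.13·79) = 181700/2027 ≈ 89.640
Retention S: 1000/CN − 10 with CN=89.640 → S = 2100/1817 ≈ 1.156 in
Ia = 0.2·(2100/1817) = 420/1817 in ≈ 0.231 in
P − Ia = 0.890 − 0.231 = 119713/181700 ≈ 0.659 in (> 0, runoff occurs)
Runoff Q = (P−Ia)²/(P−Ia+S) = (0.659)²/(0.659+1.156) = 14331202369/59908852100 ≈ 0.239 in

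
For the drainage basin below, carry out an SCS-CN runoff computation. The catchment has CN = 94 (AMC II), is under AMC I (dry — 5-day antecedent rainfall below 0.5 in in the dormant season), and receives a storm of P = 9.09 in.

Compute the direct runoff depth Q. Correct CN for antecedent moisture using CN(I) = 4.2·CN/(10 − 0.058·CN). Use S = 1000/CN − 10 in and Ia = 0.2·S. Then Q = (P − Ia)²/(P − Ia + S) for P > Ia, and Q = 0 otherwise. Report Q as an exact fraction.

Q = 83556261721/11155106900 in ≈ 7.490 in

CN(I) from CN(II)=94: (4.2·94)/(10 − 0.058·94) = 32900/379 ≈ 86.807
S = 1000/(32900/379) − 10 = 500/329 in ≈ 1.520 in
Initial abstraction Ia = S/5 = (500/329)/5 = 100/329 ≈ 0.304 in
Since P=9.090 > Ia=0.304: effective rainfall P−Ia = 289061/32900 in
Q = (289061/32900)²/((289061/32900) + 500/329) = (83556261721/1082410000)/(339061/32900) = 83556261721/11155106900 in ≈ 7.490 in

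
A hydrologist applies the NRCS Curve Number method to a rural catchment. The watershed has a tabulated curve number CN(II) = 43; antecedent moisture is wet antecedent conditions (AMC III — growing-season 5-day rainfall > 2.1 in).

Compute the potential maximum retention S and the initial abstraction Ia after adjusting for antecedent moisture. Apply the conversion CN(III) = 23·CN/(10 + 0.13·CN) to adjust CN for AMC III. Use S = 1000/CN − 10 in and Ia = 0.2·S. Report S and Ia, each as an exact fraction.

Adjust CN=43 to AMC III: 23·43/(10 + 0.13·43) → 989 ÷ (1559/100) = 98900/1559 ≈ 63.438
Retention S: 1000/CN − 10 with CN=63.438 → S = 5700/989 ≈ 5.763 in
Ia = 0.2·(5700/989) = 1140/989 in ≈ 1.153 in

S = 5700/989 in ≈ 5.763 in; Ia = 1140/989 in ≈ 1.153 in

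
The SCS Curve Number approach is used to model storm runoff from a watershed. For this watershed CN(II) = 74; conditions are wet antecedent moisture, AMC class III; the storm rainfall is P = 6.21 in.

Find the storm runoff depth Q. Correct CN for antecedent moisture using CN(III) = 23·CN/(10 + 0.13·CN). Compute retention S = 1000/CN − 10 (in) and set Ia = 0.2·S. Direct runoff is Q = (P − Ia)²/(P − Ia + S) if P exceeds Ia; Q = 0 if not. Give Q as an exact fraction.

CN(III) from CN(II)=74: (23·74)/(10 + 0.13·74) = 85100/981 ≈ 86.748
Retention S: 1000/CN − 10 with CN=86.748 → S = 1300/851 ≈ 1.528 in
Initial abstraction Ia = S/5 = (1300/851)/5 = 260/851 ≈ 0.306 in
P − Ia = 6.210 − 0.306 = 502471/85100 ≈ 5.904 in (> 0, runoff occurs)
Q: (502471/85100)² ÷ (632471/85100) = 252477105841/53823282100 in (≈ 4.691 in)

Q = 252477105841/53823282100 in ≈ 4.691 in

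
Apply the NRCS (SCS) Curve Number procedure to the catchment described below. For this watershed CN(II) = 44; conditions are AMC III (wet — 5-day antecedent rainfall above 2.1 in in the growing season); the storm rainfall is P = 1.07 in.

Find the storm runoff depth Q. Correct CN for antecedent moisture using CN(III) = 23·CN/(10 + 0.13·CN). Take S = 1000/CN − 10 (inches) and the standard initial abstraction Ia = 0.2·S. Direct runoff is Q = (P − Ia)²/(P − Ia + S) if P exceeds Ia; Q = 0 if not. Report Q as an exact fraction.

Q = 0 in ≈ 0.000 in

CN(III) from CN(II)=44: (23·44)/(10 + 0.13·44) = 25300/393 ≈ 64.377
Max retention: S = 1000/(25300/393) − 10 = 1400/253 in (≈ 5.534 in)
Ia = 0.2·(1400/253) = 280/253 in ≈ 1.107 in
P = 1.070 ≤ Ia = 1.107 in: entire storm abstracted, Q = 0.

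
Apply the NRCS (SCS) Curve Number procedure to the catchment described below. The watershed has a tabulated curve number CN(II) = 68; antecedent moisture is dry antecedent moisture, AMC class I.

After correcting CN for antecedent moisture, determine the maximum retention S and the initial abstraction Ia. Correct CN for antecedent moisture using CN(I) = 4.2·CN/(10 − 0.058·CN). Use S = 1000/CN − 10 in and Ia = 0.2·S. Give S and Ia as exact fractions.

S = 4000/357 in ≈ 11.204 in; Ia = 800/357 in ≈ 2.241 in

CN(I) from CN(II)=68: (4.2·68)/(10 − 0.058·68) = 35700/757 ≈ 47.160
Retention S: 1000/CN − 10 with CN=47.160 → S = 4000/357 ≈ 11.204 in
Ia = 0.2·(4000/357) = 800/357 in ≈ 2.241 in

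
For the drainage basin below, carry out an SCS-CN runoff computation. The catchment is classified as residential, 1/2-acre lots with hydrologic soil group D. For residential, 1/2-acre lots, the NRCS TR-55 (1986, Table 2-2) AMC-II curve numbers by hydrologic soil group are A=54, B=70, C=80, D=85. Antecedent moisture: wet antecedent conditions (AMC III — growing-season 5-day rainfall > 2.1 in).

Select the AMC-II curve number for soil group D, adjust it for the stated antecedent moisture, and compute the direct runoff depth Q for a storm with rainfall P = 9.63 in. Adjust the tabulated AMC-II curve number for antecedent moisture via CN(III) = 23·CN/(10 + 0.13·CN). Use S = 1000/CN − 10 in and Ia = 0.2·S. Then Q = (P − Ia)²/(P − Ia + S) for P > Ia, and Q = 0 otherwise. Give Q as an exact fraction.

NRCS table: residential, 1/2-acre lots, soil group D → CN(II) = 85
Wet (AMC III): CN(III) = 23·85/(10 + 0.13·85) = 1955/(421/20) = 39100/421 ≈ 92.874
S = 1000/(39100/421) − 10 = 300/391 in ≈ 0.767 in
Ia = 0.2S: 0.2·0.767 = 0.153 in (exactly 60/391)
Excess rainfall: 9.630 − 0.153 = 9.477 in; P > Ia so Q > 0
Runoff Q = (P−Ia)²/(P−Ia+S) = (9.477)²/(9.477+0.767) = 45764901363/5220280100 ≈ 8.767 in

Q = 45764901363/5220280100 in ≈ 8.767 in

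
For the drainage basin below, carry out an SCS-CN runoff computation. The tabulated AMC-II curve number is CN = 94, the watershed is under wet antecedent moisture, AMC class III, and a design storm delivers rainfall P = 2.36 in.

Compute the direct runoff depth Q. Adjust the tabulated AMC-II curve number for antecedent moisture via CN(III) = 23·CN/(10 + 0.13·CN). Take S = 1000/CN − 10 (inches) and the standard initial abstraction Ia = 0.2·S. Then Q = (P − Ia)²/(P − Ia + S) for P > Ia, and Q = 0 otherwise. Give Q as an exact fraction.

Q = 3878673841/1885777475 in ≈ 2.057 in

Adjust CN=94 to AMC III: 23·94/(10 + 0.13·94) → 2162 ÷ (1111/50) = 108100/1111 ≈ 97.300
Max retention: S = 1000/(108100/1111) − 10 = 300/1081 in (≈ 0.278 in)
Ia = 0.2·(300/1081) = 60/1081 in ≈ 0.056 in
P − Ia = 2.360 − 0.056 = 62279/27025 ≈ 2.304 in (> 0, runoff occurs)
Q = (62279/27025)²/((62279/27025) + 300/1081) = (3878673841/730350625)/(69779/27025) = 3878673841/1885777475 in ≈ 2.057 in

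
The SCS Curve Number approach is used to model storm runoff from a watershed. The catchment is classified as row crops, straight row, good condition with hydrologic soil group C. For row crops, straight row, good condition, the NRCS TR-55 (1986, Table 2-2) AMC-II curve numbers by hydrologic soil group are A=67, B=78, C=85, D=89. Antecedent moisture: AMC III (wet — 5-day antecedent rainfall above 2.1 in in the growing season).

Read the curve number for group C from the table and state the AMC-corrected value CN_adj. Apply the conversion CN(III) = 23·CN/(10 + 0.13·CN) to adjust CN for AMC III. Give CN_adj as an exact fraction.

NRCS table: row crops, straight row, good condition, soil group C → CN(II) = 85
CN(III) from CN(II)=85: (23·85)/(10 + 0.13·85) = 39100/421 ≈ 92.874

CN_adj = 39100/421 ≈ 92.874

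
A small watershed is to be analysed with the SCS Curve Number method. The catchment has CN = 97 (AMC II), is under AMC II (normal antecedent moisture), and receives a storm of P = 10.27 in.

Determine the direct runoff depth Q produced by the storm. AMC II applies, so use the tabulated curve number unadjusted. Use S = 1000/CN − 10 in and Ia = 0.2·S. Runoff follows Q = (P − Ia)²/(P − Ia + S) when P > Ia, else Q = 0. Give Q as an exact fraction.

Q = 9804762361/989584300 in ≈ 9.908 in

CN(II) = 97; AMC II needs no correction.
Max retention: S = 1000/97 − 10 = 30/97 in (≈ 0.309 in)
Initial abstraction Ia = S/5 = (30/97)/5 = 6/97 ≈ 0.062 in
Excess rainfall: 10.270 − 0.062 = 10.208 in; P > Ia so Q > 0
Runoff Q = (P−Ia)²/(P−Ia+S) = (10.208)²/(10.208+0.309) = 9804762361/989584300 ≈ 9.908 in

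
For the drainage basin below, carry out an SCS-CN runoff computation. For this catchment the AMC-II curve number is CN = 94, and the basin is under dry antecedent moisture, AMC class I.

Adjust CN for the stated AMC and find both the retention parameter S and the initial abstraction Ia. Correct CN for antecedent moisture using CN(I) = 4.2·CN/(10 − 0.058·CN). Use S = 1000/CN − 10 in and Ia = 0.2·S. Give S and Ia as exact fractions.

S = 500/329 in ≈ 1.520 in; Ia = 100/329 in ≈ 0.304 in

Dry (AMC I): CN(I) = 4.2·94/(10 − 0.058·94) = (1974/5)/(1137/250) = 32900/379 ≈ 86.807
Max retention: S = 1000/(32900/379) − 10 = 500/329 in (≈ 1.520 in)
Initial abstraction Ia = S/5 = (500/329)/5 = 100/329 ≈ 0.304 in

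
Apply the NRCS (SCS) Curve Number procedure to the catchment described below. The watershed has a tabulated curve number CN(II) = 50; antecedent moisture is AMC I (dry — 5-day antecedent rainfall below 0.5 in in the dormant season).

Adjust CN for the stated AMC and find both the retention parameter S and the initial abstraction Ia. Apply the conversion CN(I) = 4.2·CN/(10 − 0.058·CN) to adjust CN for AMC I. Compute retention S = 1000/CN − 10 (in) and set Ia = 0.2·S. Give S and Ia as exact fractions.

S = 500/21 in ≈ 23.810 in; Ia = 100/21 in ≈ 4.762 in

CN(I) from CN(II)=50: (4.2·50)/(10 − 0.058·50) = 2100/71 ≈ 29.577
Retention S: 1000/CN − 10 with CN=29.577 → S = 500/21 ≈ 23.810 in
Initial abstraction Ia = S/5 = (500/21)/5 = 100/21 ≈ 4.762 in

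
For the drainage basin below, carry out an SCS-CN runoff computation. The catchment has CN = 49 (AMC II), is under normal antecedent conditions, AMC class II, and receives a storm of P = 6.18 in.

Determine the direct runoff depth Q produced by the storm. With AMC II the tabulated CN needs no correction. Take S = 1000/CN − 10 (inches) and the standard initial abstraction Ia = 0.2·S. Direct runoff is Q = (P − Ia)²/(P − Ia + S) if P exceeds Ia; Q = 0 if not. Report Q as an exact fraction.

Q = 11202409/9675050 in ≈ 1.158 in

Average conditions: CN = 49 (no AMC adjustment).
Retention S: 1000/CN − 10 with CN=49.000 → S = 510/49 ≈ 10.408 in
Ia = 0.2S: 0.2·10.408 = 2.082 in (exactly 102/49)
Since P=6.180 > Ia=2.082: effective rainfall P−Ia = 10041/2450 in
Q = (10041/2450)²/((10041/2450) + 510/49) = (100821681/6002500)/(35541/2450) = 11202409/9675050 in ≈ 1.158 in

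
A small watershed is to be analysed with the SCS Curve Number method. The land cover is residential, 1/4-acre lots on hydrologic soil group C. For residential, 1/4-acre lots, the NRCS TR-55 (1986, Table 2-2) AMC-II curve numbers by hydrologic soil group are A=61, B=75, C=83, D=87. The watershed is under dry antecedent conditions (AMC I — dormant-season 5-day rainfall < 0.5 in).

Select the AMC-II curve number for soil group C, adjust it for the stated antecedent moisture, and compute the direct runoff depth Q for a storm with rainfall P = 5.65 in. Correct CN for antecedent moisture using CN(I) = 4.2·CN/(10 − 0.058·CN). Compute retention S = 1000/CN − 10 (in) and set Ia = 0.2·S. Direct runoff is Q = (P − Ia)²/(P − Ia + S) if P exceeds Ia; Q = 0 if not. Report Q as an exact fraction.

Q = 26555635681/11606950740 in ≈ 2.288 in

NRCS table: residential, 1/4-acre lots, soil group C → CN(II) = 83
Adjust CN=83 to AMC I: 4.2·83/(10 − 0.058·83) → (1743/5) ÷ (2593/500) = 174300/2593 ≈ 67.219
S = 1000/(174300/2593) − 10 = 8500/1743 in ≈ 4.877 in
Initial abstraction Ia = S/5 = (8500/1743)/5 = 1700/1743 ≈ 0.975 in
Since P=5.650 > Ia=0.975: effective rainfall P−Ia = 162959/34860 in
Runoff Q = (P−Ia)²/(P−Ia+S) = (4.675)²/(4.675+4.877) = 26555635681/11606950740 ≈ 2.288 in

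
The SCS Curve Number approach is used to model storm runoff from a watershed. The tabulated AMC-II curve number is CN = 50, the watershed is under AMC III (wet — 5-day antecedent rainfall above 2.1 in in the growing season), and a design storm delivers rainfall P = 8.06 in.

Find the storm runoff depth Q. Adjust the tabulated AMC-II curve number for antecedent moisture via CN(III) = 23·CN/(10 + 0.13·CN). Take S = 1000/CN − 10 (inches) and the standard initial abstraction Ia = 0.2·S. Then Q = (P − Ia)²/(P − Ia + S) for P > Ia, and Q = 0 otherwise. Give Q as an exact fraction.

CN(III) from CN(II)=50: (23·50)/(10 + 0.13·50) = 2300/33 ≈ 69.697
Retention S: 1000/CN − 10 with CN=69.697 → S = 100/23 ≈ 4.348 in
Ia = 0.2S: 0.2·4.348 = 0.870 in (exactly 20/23)
Excess rainfall: 8.060 − 0.870 = 7.190 in; P > Ia so Q > 0
Q: (8269/1150)² ÷ (13269/1150) = 68376361/15259350 in (≈ 4.481 in)

Q = 68376361/15259350 in ≈ 4.481 in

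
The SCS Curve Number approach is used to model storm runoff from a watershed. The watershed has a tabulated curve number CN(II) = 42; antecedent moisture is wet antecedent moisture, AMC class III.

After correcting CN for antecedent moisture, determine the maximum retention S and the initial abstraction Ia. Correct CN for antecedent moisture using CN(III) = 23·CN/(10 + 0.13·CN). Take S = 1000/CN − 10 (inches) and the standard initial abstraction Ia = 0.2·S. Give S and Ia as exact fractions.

S = 2900/483 in ≈ 6.004 in; Ia = 580/483 in ≈ 1.201 in

Adjust CN=42 to AMC III: 23·42/(10 + 0.13·42) → 966 ÷ (773/50) = 48300/773 ≈ 62.484
Max retention: S = 1000/(48300/773) − 10 = 2900/483 in (≈ 6.004 in)
Ia = 0.2·(2900/483) = 580/483 in ≈ 1.201 in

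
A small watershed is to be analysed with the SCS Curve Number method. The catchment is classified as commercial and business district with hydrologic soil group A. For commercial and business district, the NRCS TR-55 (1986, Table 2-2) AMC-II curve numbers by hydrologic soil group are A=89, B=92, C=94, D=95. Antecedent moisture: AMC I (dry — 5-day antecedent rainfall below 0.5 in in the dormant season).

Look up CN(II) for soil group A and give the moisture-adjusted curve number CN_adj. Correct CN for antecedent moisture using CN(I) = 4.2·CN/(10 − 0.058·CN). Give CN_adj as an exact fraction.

NRCS table: commercial and business district, soil group A → CN(II) = 89
Dry (AMC I): CN(I) = 4.2·89/(10 − 0.058·89) = (1869/5)/(2419/500) = 186900/2419 ≈ 77.263

CN_adj = 186900/2419 ≈ 77.263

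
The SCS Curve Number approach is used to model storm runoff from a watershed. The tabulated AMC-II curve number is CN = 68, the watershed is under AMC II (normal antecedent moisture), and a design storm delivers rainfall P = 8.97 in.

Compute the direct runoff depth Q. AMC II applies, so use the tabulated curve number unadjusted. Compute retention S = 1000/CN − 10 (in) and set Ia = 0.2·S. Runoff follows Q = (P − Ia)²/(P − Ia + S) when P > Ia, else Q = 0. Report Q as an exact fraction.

AMC II — tabulated CN = 68 applies directly.
S = 1000/68 − 10 = 80/17 in ≈ 4.706 in
Initial abstraction Ia = S/5 = (80/17)/5 = 16/17 ≈ 0.941 in
Since P=8.970 > Ia=0.941: effective rainfall P−Ia = 13649/1700 in
Q: (13649/1700)² ÷ (21649/1700) = 186295201/36803300 in (≈ 5.062 in)

Q = 186295201/36803300 in ≈ 5.062 in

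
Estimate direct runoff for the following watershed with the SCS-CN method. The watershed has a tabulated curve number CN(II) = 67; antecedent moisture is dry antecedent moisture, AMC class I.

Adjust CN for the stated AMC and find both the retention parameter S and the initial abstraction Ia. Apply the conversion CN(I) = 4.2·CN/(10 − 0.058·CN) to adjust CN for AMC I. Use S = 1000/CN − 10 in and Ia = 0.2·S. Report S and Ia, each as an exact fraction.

CN(I) from CN(II)=67: (4.2·67)/(10 − 0.058·67) = 46900/1019 ≈ 46.026
Retention S: 1000/CN − 10 with CN=46.026 → S = 5500/469 ≈ 11.727 in
Initial abstraction Ia = S/5 = (5500/469)/5 = 1100/469 ≈ 2.345 in

S = 5500/469 in ≈ 11.727 in; Ia = 1100/469 in ≈ 2.345 in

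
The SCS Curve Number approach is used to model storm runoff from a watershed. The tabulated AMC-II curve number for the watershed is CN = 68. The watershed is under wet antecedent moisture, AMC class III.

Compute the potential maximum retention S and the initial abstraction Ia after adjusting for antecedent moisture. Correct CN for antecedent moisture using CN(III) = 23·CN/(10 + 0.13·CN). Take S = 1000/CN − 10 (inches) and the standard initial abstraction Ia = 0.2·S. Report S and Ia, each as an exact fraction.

S = 800/391 in ≈ 2.046 in; Ia = 160/391 in ≈ 0.409 in

Wet (AMC III): CN(III) = 23·68/(10 + 0.13·68) = 1564/(471/25) = 39100/471 ≈ 83.015
Retention S: 1000/CN − 10 with CN=83.015 → S = 800/391 ≈ 2.046 in
Initial abstraction Ia = S/5 = (800/391)/5 = 160/391 ≈ 0.409 in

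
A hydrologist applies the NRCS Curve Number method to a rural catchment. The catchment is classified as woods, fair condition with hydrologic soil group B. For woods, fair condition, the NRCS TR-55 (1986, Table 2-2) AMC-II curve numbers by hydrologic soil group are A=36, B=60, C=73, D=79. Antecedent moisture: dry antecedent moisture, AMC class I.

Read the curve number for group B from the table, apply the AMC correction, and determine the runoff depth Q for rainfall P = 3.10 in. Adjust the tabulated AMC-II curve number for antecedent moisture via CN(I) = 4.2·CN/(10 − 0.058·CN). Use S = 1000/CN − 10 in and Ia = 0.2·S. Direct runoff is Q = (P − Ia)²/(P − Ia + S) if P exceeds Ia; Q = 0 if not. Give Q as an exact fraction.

NRCS table: woods, fair condition, soil group B → CN(II) = 60
CN(I) from CN(II)=60: (4.2·60)/(10 − 0.058·60) = 6300/163 ≈ 38.650
Max retention: S = 1000/(6300/163) − 10 = 1000/63 in (≈ 15.873 in)
Ia = 0.2·(1000/63) = 200/63 in ≈ 3.175 in
P = 3.100 ≤ Ia = 3.175 in: entire storm abstracted, Q = 0.

Q = 0 in ≈ 0.000 in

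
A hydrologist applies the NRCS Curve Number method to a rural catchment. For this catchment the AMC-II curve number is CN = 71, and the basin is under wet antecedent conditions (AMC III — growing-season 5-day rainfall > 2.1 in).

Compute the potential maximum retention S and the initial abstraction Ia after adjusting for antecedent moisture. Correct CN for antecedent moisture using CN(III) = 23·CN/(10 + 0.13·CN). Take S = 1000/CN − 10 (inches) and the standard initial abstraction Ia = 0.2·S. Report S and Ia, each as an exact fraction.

Wet (AMC III): CN(III) = 23·71/(10 + 0.13·71) = 1633/(1923/100) = 163300/1923 ≈ 84.919
Max retention: S = 1000/(163300/1923) − 10 = 2900/1633 in (≈ 1.776 in)
Ia = 0.2·(2900/1633) = 580/1633 in ≈ 0.355 in

S = 2900/1633 in ≈ 1.776 in; Ia = 580/1633 in ≈ 0.355 in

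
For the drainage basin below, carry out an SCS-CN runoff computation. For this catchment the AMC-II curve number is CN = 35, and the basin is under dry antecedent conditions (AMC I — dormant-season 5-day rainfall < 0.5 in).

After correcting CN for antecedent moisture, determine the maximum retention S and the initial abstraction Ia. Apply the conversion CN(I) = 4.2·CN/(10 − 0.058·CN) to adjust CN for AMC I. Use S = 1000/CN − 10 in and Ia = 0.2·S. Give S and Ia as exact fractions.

S = 6500/147 in ≈ 44.218 in; Ia = 1300/147 in ≈ 8.844 in

Adjust CN=35 to AMC I: 4.2·35/(10 − 0.058·35) → 147 ÷ (797/100) = 14700/797 ≈ 18.444
Retention S: 1000/CN − 10 with CN=18.444 → S = 6500/147 ≈ 44.218 in
Initial abstraction Ia = S/5 = (6500/147)/5 = 1300/147 ≈ 8.844 in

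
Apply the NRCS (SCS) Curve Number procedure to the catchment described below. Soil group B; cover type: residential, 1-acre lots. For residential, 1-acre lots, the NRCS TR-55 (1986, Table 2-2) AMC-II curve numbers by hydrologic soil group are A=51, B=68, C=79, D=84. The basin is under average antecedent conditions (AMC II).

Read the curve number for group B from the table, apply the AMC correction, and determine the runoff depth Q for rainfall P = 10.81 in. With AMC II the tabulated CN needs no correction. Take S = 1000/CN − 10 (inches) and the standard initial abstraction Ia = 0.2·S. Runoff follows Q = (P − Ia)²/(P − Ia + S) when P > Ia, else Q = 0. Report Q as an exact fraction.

Q = 281467729/42120900 in ≈ 6.682 in

NRCS table: residential, 1-acre lots, soil group B → CN(II) = 68
Average conditions: CN = 68 (no AMC adjustment).
Max retention: S = 1000/68 − 10 = 80/17 in (≈ 4.706 in)
Initial abstraction Ia = S/5 = (80/17)/5 = 16/17 ≈ 0.941 in
Excess rainfall: 10.810 − 0.941 = 9.869 in; P > Ia so Q > 0
Q: (16777/1700)² ÷ (24777/1700) = 281467729/42120900 in (≈ 6.682 in)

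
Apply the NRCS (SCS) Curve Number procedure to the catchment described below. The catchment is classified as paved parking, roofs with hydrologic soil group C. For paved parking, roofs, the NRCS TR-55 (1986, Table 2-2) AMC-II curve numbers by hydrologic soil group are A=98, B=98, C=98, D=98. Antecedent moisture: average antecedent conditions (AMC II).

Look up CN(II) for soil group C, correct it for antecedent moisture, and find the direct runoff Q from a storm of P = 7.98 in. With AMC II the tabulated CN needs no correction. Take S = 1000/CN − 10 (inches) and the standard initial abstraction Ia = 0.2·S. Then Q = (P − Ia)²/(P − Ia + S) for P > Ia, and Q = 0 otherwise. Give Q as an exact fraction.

NRCS table: paved parking, roofs, soil group C → CN(II) = 98
CN(II) = 98; AMC II needs no correction.
Max retention: S = 1000/98 − 10 = 10/49 in (≈ 0.204 in)
Ia = 0.2S: 0.2·0.204 = 0.041 in (exactly 2/49)
Since P=7.980 > Ia=0.041: effective rainfall P−Ia = 19451/2450 in
Q = (19451/2450)²/((19451/2450) + 10/49) = (378341401/6002500)/(19951/2450) = 378341401/48879950 in ≈ 7.740 in

Q = 378341401/48879950 in ≈ 7.740 in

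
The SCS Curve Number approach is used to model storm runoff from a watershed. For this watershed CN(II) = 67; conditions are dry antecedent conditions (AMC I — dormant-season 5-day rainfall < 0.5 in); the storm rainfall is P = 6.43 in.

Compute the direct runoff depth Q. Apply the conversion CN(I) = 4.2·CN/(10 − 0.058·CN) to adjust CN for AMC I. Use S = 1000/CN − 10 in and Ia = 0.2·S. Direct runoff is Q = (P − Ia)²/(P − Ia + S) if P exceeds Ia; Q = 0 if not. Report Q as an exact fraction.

Adjust CN=67 to AMC I: 4.2·67/(10 − 0.058·67) → (1407/5) ÷ (3057/500) = 46900/1019 ≈ 46.026
Max retention: S = 1000/(46900/1019) − 10 = 5500/469 in (≈ 11.727 in)
Ia = 0.2·(5500/469) = 1100/469 in ≈ 2.345 in
P − Ia = 6.430 − 2.345 = 191567/46900 ≈ 4.085 in (> 0, runoff occurs)
Runoff Q = (P−Ia)²/(P−Ia+S) = (4.085)²/(4.085+11.727) = 36697915489/34779492300 ≈ 1.055 in

Q = 36697915489/34779492300 in ≈ 1.055 in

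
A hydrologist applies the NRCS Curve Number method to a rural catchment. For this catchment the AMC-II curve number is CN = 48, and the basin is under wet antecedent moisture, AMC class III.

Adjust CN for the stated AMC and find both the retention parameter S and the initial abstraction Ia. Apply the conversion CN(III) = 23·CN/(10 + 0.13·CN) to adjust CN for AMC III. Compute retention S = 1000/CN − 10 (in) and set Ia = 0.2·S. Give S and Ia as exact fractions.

S = 325/69 in ≈ 4.710 in; Ia = 65/69 in ≈ 0.942 in

Wet (AMC III): CN(III) = 23·48/(10 + 0.13·48) = 1104/(406/25) = 13800/203 ≈ 67.980
Max retention: S = 1000/(13800/203) − 10 = 325/69 in (≈ 4.710 in)
Initial abstraction Ia = S/5 = (325/69)/5 = 65/69 ≈ 0.942 in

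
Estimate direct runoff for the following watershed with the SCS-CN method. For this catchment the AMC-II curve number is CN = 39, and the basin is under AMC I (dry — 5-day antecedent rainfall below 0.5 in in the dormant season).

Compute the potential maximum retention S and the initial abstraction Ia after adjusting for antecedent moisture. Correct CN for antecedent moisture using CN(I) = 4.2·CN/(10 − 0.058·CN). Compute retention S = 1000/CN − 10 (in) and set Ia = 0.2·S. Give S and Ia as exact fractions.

Dry (AMC I): CN(I) = 4.2·39/(10 − 0.058·39) = (819/5)/(3869/500) = 81900/3869 ≈ 21.168
S = 1000/(81900/3869) − 10 = 30500/819 in ≈ 37.241 in
Initial abstraction Ia = S/5 = (30500/819)/5 = 6100/819 ≈ 7.448 in

S = 30500/819 in ≈ 37.241 in; Ia = 6100/819 in ≈ 7.448 in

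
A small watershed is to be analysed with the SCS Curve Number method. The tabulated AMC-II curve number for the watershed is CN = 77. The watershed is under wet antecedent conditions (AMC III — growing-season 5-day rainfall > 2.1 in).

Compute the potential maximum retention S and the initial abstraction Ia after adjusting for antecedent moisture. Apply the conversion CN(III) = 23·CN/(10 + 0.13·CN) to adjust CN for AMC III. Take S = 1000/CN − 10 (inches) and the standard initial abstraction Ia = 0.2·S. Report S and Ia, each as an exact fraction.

S = 100/77 in ≈ 1.299 in; Ia = 20/77 in ≈ 0.260 in

Adjust CN=77 to AMC III: 23·77/(10 + 0.13·77) → 1771 ÷ (2001/100) = 7700/87 ≈ 88.506
S = 1000/(7700/87) − 10 = 100/77 in ≈ 1.299 in
Initial abstraction Ia = S/5 = (100/77)/5 = 20/77 ≈ 0.260 in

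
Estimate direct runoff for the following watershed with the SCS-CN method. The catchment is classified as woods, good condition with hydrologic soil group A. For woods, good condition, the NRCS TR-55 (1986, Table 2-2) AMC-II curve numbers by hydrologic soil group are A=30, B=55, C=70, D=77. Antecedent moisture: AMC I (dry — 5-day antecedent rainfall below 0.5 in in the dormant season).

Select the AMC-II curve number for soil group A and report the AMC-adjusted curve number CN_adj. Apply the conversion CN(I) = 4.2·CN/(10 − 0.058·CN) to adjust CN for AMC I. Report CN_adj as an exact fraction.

NRCS table: woods, good condition, soil group A → CN(II) = 30
CN(I) from CN(II)=30: (4.2·30)/(10 − 0.058·30) = 900/59 ≈ 15.254

CN_adj = 900/59 ≈ 15.254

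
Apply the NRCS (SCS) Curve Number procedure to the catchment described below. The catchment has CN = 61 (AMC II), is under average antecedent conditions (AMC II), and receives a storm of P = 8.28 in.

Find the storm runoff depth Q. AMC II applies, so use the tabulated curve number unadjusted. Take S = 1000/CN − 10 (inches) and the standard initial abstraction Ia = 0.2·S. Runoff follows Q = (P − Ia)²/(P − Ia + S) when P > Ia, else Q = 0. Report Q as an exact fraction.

AMC II — tabulated CN = 61 applies directly.
Max retention: S = 1000/61 − 10 = 390/61 in (≈ 6.393 in)
Ia = 0.2S: 0.2·6.393 = 1.279 in (exactly 78/61)
P − Ia = 8.280 − 1.279 = 10677/1525 ≈ 7.001 in (> 0, runoff occurs)
Q: (10677/1525)² ÷ (20427/1525) = 37999443/10383725 in (≈ 3.660 in)

Q = 37999443/10383725 in ≈ 3.660 in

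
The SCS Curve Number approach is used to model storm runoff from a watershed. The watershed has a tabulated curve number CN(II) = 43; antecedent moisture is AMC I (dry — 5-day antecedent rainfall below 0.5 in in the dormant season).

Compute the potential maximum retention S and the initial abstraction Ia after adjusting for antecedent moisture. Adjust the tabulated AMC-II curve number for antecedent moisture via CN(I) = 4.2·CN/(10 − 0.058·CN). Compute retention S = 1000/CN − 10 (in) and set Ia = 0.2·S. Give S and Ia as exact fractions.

Dry (AMC I): CN(I) = 4.2·43/(10 − 0.058·43) = (903/5)/(3753/500) = 30100/1251 ≈ 24.061
Retention S: 1000/CN − 10 with CN=24.061 → S = 9500/301 ≈ 31.561 in
Ia = 0.2·(9500/301) = 1900/301 in ≈ 6.312 in

S = 9500/301 in ≈ 31.561 in; Ia = 1900/301 in ≈ 6.312 in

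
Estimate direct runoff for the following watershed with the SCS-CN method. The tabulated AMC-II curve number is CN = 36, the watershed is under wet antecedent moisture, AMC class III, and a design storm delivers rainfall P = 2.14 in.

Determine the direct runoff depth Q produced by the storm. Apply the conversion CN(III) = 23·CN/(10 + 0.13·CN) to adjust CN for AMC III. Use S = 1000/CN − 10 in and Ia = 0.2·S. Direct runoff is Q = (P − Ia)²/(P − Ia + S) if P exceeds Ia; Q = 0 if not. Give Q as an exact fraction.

CN(III) from CN(II)=36: (23·36)/(10 + 0.13·36) = 20700/367 ≈ 56.403
Max retention: S = 1000/(20700/367) − 10 = 1600/207 in (≈ 7.729 in)
Ia = 0.2S: 0.2·7.729 = 1.546 in (exactly 320/207)
Excess rainfall: 2.140 − 1.546 = 0.594 in; P > Ia so Q > 0
Q: (6149/10350)² ÷ (86149/10350) = 37810201/891642150 in (≈ 0.042 in)

Q = 37810201/891642150 in ≈ 0.042 in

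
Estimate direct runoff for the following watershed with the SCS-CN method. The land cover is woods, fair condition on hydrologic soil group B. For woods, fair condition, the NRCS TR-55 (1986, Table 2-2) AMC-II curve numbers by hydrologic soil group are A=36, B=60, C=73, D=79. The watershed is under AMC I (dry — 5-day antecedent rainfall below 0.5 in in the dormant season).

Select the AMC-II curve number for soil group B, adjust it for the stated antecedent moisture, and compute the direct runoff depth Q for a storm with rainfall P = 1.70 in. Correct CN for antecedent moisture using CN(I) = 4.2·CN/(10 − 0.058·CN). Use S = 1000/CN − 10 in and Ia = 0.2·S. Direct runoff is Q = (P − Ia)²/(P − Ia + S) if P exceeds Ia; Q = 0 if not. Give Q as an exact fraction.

NRCS table: woods, fair condition, soil group B → CN(II) = 60
Adjust CN=60 to AMC I: 4.2·60/(10 − 0.058·60) → 252 ÷ (163/25) = 6300/163 ≈ 38.650
Retention S: 1000/CN − 10 with CN=38.650 → S = 1000/63 ≈ 15.873 in
Initial abstraction Ia = S/5 = (1000/63)/5 = 200/63 ≈ 3.175 in
P = 1.700 ≤ Ia = 3.175 in: entire storm abstracted, Q = 0.

Q = 0 in ≈ 0.000 in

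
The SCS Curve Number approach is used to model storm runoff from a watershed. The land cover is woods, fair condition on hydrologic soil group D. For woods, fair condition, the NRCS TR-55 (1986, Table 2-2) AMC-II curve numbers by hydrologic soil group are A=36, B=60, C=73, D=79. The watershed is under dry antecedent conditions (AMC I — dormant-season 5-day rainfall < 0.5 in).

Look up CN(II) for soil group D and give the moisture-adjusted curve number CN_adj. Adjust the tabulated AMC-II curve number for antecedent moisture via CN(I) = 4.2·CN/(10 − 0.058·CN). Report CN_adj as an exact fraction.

NRCS table: woods, fair condition, soil group D → CN(II) = 79
Adjust CN=79 to AMC I: 4.2·79/(10 − 0.058·79) → (1659/5) ÷ (2709/500) = 7900/129 ≈ 61.240

CN_adj = 7900/129 ≈ 61.240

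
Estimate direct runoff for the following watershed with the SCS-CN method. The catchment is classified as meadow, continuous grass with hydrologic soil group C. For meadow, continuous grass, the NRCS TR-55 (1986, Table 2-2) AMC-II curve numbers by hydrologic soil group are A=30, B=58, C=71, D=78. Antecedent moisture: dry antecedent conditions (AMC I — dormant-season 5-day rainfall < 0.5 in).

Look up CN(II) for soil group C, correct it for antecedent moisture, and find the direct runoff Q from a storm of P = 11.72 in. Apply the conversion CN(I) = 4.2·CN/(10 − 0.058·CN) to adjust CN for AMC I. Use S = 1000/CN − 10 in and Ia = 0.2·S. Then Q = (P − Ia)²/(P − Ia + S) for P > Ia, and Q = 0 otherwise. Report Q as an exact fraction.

Q = 132760395769/27093818325 in ≈ 4.900 in

NRCS table: meadow, continuous grass, soil group C → CN(II) = 71
Adjust CN=71 to AMC I: 4.2·71/(10 − 0.058·71) → (1491/5) ÷ (2941/500) = 149100/2941 ≈ 50.697
Retention S: 1000/CN − 10 with CN=50.697 → S = 14500/1491 ≈ 9.725 in
Initial abstraction Ia = S/5 = (14500/1491)/5 = 2900/1491 ≈ 1.945 in
Excess rainfall: 11.720 − 1.945 = 9.775 in; P > Ia so Q > 0
Q = (364363/37275)²/((364363/37275) + 14500/1491) = (132760395769/1389425625)/(726863/37275) = 132760395769/27093818325 in ≈ 4.900 in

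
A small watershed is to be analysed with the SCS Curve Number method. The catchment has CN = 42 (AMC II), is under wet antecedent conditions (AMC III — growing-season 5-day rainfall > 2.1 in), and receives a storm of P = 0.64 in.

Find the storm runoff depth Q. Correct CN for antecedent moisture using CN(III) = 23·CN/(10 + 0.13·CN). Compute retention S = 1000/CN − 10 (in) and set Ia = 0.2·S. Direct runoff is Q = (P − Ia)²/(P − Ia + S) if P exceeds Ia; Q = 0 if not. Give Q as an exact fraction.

CN(III) from CN(II)=42: (23·42)/(10 + 0.13·42) = 48300/773 ≈ 62.484
Retention S: 1000/CN − 10 with CN=62.484 → S = 2900/483 ≈ 6.004 in
Initial abstraction Ia = S/5 = (2900/483)/5 = 580/483 ≈ 1.201 in
P = 0.640 ≤ Ia = 1.201 in: entire storm abstracted, Q = 0.

Q = 0 in ≈ 0.000 in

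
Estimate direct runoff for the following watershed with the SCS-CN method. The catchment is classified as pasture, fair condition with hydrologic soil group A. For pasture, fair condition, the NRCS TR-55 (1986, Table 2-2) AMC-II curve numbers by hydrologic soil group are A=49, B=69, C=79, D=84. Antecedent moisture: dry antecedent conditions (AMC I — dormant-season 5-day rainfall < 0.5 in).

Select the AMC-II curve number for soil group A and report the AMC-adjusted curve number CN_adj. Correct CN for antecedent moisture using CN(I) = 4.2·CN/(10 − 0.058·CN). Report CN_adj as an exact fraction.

CN_adj = 34300/1193 ≈ 28.751

NRCS table: pasture, fair condition, soil group A → CN(II) = 49
CN(I) from CN(II)=49: (4.2·49)/(10 − 0.058·49) = 34300/1193 ≈ 28.751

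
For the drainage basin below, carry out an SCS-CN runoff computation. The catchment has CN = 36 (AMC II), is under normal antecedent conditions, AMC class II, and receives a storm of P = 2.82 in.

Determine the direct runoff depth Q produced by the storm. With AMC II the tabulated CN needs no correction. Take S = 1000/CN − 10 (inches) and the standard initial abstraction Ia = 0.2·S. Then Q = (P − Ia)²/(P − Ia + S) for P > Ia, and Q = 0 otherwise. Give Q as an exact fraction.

Q = 0 in ≈ 0.000 in

Average conditions: CN = 36 (no AMC adjustment).
Retention S: 1000/CN − 10 with CN=36.000 → S = 160/9 ≈ 17.778 in
Ia = 0.2S: 0.2·17.778 = 3.556 in (exactly 32/9)
P = 2.820 ≤ Ia = 3.556 in: entire storm abstracted, Q = 0.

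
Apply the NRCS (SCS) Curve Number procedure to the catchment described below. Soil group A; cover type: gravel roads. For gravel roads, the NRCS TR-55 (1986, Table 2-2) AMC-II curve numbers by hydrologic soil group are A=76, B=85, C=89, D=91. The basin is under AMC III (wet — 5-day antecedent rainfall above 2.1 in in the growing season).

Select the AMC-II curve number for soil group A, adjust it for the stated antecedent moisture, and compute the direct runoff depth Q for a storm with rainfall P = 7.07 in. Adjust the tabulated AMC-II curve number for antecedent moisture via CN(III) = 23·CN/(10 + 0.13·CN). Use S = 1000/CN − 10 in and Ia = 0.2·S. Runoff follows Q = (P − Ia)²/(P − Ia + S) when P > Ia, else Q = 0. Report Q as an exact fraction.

NRCS table: gravel roads, soil group A → CN(II) = 76
CN(III) from CN(II)=76: (23·76)/(10 + 0.13·76) = 43700/497 ≈ 87.928
Retention S: 1000/CN − 10 with CN=87.928 → S = 600/437 ≈ 1.373 in
Ia = 0.2S: 0.2·1.373 = 0.275 in (exactly 120/437)
Excess rainfall: 7.070 − 0.275 = 6.795 in; P > Ia so Q > 0
Runoff Q = (P−Ia)²/(P−Ia+S) = (6.795)²/(6.795+1.373) = 88184647681/15599108300 ≈ 5.653 in

Q = 88184647681/15599108300 in ≈ 5.653 in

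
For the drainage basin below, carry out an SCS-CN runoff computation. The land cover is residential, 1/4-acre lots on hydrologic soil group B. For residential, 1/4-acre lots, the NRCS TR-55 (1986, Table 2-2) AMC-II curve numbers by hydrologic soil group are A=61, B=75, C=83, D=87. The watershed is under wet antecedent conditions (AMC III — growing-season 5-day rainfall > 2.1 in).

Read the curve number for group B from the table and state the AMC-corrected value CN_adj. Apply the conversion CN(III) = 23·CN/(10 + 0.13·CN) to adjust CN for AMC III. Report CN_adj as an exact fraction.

NRCS table: residential, 1/4-acre lots, soil group B → CN(II) = 75
Adjust CN=75 to AMC III: 23·75/(10 + 0.13·75) → 1725 ÷ (79/4) = 6900/79 ≈ 87.342

CN_adj = 6900/79 ≈ 87.342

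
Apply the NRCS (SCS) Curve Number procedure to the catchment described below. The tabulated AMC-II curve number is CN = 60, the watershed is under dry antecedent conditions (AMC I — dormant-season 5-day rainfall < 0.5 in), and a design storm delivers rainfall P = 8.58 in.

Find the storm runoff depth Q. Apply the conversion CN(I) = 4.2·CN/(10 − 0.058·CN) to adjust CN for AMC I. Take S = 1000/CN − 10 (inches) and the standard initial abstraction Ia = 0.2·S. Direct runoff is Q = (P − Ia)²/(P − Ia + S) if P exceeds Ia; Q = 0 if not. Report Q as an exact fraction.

Q = 289918729/211135050 in ≈ 1.373 in

Dry (AMC I): CN(I) = 4.2·60/(10 − 0.058·60) = 252/(163/25) = 6300/163 ≈ 38.650
Retention S: 1000/CN − 10 with CN=38.650 → S = 1000/63 ≈ 15.873 in
Ia = 0.2·(1000/63) = 200/63 in ≈ 3.175 in
Excess rainfall: 8.580 − 3.175 = 5.405 in; P > Ia so Q > 0
Q = (17027/3150)²/((17027/3150) + 1000/63) = (289918729/9922500)/(67027/3150) = 289918729/211135050 in ≈ 1.373 in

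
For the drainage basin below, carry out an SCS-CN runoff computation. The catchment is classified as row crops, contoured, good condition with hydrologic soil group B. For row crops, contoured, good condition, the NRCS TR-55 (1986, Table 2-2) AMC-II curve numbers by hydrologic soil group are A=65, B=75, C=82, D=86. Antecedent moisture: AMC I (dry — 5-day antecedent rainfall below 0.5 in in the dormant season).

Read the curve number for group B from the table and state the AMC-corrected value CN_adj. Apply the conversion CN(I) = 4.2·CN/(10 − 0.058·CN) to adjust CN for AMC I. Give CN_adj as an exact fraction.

CN_adj = 6300/113 ≈ 55.752

NRCS table: row crops, contoured, good condition, soil group B → CN(II) = 75
Dry (AMC I): CN(I) = 4.2·75/(10 − 0.058·75) = 315/(113/20) = 6300/113 ≈ 55.752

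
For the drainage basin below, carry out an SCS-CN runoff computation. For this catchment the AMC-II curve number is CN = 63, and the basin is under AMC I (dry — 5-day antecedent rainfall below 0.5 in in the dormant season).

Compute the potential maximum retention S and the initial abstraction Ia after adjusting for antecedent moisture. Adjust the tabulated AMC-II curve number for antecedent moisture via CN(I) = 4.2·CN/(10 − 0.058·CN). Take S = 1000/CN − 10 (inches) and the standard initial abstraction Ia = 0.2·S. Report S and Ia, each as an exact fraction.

S = 18500/1323 in ≈ 13.983 in; Ia = 3700/1323 in ≈ 2.797 in

Dry (AMC I): CN(I) = 4.2·63/(10 − 0.058·63) = (1323/5)/(3173/500) = 132300/3173 ≈ 41.696
Retention S: 1000/CN − 10 with CN=41.696 → S = 18500/1323 ≈ 13.983 in
Ia = 0.2S: 0.2·13.983 = 2.797 in (exactly 3700/1323)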